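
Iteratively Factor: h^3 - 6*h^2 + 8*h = (h)*(h^2 - 6*h + 8) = h*(h - 2)*(h - 4)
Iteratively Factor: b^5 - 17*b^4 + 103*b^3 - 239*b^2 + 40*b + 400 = (b - 4)*(b^4 - 13*b^3 + 51*b^2 - 35*b - 100) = (b - 4)*(b + 1)*(b^3 - 14*b^2 + 65*b - 100) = (b - 4)^2*(b + 1)*(b^2 - 10*b + 25) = (b - 5)*(b - 4)^2*(b + 1)*(b - 5)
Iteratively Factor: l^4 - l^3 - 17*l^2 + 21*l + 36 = (l - 3)*(l^3 + 2*l^2 - 11*l - 12) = (l - 3)^2*(l^2 + 5*l + 4) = (l - 3)^2*(l + 4)*(l + 1)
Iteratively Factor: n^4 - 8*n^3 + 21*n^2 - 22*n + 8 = (n - 2)*(n^3 - 6*n^2 + 9*n - 4) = (n - 2)*(n - 1)*(n^2 - 5*n + 4) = (n - 2)*(n - 1)^2*(n - 4)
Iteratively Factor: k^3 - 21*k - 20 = (k + 4)*(k^2 - 4*k - 5) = (k - 5)*(k + 4)*(k + 1)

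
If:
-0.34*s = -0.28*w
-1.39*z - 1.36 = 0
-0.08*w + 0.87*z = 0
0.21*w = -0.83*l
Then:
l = 2.69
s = -8.76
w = -10.64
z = -0.98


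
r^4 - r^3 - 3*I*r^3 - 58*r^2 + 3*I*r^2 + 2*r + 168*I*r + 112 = (r - 8)*(r + 7)*(r - 2*I)*(r - I)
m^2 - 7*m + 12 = (m - 4)*(m - 3)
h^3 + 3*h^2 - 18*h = h*(h - 3)*(h + 6)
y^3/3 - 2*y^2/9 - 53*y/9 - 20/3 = (y/3 + 1)*(y - 5)*(y + 4/3)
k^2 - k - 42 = (k - 7)*(k + 6)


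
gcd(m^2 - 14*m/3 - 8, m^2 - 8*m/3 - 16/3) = m + 4/3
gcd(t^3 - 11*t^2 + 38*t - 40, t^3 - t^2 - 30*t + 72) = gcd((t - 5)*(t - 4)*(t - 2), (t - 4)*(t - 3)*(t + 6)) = t - 4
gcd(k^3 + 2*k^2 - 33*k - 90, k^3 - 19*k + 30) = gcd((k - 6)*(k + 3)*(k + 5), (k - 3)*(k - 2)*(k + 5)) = k + 5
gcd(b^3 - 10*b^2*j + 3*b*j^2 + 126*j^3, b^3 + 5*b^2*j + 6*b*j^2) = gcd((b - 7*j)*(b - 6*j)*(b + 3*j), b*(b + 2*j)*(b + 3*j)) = b + 3*j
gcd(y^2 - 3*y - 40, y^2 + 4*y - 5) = y + 5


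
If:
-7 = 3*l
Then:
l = -7/3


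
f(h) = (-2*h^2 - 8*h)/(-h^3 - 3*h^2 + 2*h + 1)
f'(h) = (-4*h - 8)/(-h^3 - 3*h^2 + 2*h + 1) + (-2*h^2 - 8*h)*(3*h^2 + 6*h - 2)/(-h^3 - 3*h^2 + 2*h + 1)^2 = 2*(-h*(h + 4)*(3*h^2 + 6*h - 2) + 2*(h + 2)*(h^3 + 3*h^2 - 2*h - 1))/(h^3 + 3*h^2 - 2*h - 1)^2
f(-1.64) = -1.30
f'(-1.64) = -0.59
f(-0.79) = -2.59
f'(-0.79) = -3.96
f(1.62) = 2.31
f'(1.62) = -2.73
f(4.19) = 0.59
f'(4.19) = -0.17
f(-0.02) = 0.17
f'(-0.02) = -8.63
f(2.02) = 1.57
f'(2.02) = -1.24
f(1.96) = 1.65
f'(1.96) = -1.37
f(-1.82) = -1.21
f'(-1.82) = -0.44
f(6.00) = 0.39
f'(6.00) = -0.07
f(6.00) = 0.39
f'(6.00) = -0.07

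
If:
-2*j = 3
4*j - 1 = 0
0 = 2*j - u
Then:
No Solution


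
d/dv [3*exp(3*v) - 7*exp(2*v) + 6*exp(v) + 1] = (9*exp(2*v) - 14*exp(v) + 6)*exp(v)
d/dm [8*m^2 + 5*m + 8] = 16*m + 5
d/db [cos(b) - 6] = -sin(b)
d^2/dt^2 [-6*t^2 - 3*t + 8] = -12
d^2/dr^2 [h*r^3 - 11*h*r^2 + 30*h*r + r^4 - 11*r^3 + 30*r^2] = 6*h*r - 22*h + 12*r^2 - 66*r + 60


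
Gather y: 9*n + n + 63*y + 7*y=10*n + 70*y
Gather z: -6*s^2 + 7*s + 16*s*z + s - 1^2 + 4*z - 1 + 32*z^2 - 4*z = -6*s^2 + 16*s*z + 8*s + 32*z^2 - 2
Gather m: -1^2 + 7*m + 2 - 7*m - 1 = 0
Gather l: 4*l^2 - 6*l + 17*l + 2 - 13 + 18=4*l^2 + 11*l + 7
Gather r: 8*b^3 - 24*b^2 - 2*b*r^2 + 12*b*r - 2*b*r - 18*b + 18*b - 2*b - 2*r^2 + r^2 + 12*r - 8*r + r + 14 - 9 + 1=8*b^3 - 24*b^2 - 2*b + r^2*(-2*b - 1) + r*(10*b + 5) + 6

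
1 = 1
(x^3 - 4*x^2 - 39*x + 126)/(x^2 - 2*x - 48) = (x^2 - 10*x + 21)/(x - 8)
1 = 1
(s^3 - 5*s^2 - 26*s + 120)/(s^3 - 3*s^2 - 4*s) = (s^2 - s - 30)/(s*(s + 1))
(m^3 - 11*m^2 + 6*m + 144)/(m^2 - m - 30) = (m^2 - 5*m - 24)/(m + 5)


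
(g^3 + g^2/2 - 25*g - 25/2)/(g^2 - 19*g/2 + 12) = (2*g^3 + g^2 - 50*g - 25)/(2*g^2 - 19*g + 24)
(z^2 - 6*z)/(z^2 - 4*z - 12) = z/(z + 2)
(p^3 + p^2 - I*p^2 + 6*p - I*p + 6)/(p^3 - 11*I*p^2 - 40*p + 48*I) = (p^2 + p*(1 + 2*I) + 2*I)/(p^2 - 8*I*p - 16)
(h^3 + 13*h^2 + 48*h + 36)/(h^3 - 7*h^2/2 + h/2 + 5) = 2*(h^2 + 12*h + 36)/(2*h^2 - 9*h + 10)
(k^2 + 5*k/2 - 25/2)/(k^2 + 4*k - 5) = (k - 5/2)/(k - 1)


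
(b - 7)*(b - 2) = b^2 - 9*b + 14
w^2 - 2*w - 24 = (w - 6)*(w + 4)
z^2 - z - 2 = (z - 2)*(z + 1)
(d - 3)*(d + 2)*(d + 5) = d^3 + 4*d^2 - 11*d - 30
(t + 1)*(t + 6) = t^2 + 7*t + 6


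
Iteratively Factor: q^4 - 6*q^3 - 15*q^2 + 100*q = (q)*(q^3 - 6*q^2 - 15*q + 100) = q*(q + 4)*(q^2 - 10*q + 25) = q*(q - 5)*(q + 4)*(q - 5)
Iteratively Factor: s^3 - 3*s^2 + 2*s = (s - 1)*(s^2 - 2*s) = s*(s - 1)*(s - 2)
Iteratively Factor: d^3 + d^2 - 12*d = (d + 4)*(d^2 - 3*d) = d*(d + 4)*(d - 3)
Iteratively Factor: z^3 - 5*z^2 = (z - 5)*(z^2) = z*(z - 5)*(z)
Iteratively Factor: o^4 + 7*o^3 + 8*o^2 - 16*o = (o - 1)*(o^3 + 8*o^2 + 16*o) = (o - 1)*(o + 4)*(o^2 + 4*o) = o*(o - 1)*(o + 4)*(o + 4)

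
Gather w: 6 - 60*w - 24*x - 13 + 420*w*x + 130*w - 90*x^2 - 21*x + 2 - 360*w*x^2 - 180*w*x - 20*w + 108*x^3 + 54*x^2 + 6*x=w*(-360*x^2 + 240*x + 50) + 108*x^3 - 36*x^2 - 39*x - 5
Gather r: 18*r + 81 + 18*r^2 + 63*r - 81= 18*r^2 + 81*r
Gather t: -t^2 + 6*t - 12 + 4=-t^2 + 6*t - 8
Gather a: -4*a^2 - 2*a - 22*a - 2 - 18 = -4*a^2 - 24*a - 20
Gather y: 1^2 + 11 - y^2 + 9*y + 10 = -y^2 + 9*y + 22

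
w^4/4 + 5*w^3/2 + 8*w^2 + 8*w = w*(w/4 + 1)*(w + 2)*(w + 4)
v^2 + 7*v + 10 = (v + 2)*(v + 5)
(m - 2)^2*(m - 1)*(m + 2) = m^4 - 3*m^3 - 2*m^2 + 12*m - 8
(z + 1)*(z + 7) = z^2 + 8*z + 7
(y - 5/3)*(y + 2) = y^2 + y/3 - 10/3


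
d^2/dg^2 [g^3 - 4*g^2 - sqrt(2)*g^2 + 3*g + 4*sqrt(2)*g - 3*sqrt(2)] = 6*g - 8 - 2*sqrt(2)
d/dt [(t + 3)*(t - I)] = 2*t + 3 - I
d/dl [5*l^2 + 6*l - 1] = 10*l + 6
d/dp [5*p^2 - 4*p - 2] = 10*p - 4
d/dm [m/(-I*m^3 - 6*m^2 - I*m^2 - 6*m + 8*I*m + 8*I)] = (-2*I*m^3 + m^2*(-6 - I) - 8*I)/(m^6 + m^5*(2 - 12*I) + m^4*(-51 - 24*I) + m^3*(-104 + 84*I) + m^2*(12 + 192*I) + m*(128 + 96*I) + 64)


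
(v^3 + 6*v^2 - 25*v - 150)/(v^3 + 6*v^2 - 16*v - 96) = (v^2 - 25)/(v^2 - 16)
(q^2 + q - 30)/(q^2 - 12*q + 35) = (q + 6)/(q - 7)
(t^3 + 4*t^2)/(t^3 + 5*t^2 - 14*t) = t*(t + 4)/(t^2 + 5*t - 14)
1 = 1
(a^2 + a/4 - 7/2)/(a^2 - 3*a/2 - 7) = (4*a - 7)/(2*(2*a - 7))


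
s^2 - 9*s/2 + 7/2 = (s - 7/2)*(s - 1)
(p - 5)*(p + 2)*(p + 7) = p^3 + 4*p^2 - 31*p - 70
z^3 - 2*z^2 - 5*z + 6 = (z - 3)*(z - 1)*(z + 2)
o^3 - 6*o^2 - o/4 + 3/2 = (o - 6)*(o - 1/2)*(o + 1/2)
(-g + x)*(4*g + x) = -4*g^2 + 3*g*x + x^2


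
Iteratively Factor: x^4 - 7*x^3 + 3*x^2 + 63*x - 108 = (x - 3)*(x^3 - 4*x^2 - 9*x + 36) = (x - 3)*(x + 3)*(x^2 - 7*x + 12) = (x - 3)^2*(x + 3)*(x - 4)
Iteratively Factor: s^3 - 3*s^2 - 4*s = (s - 4)*(s^2 + s) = s*(s - 4)*(s + 1)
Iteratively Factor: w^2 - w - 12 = (w + 3)*(w - 4)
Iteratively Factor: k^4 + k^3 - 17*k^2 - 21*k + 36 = (k - 1)*(k^3 + 2*k^2 - 15*k - 36) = (k - 1)*(k + 3)*(k^2 - k - 12) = (k - 1)*(k + 3)^2*(k - 4)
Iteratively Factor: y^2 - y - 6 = (y - 3)*(y + 2)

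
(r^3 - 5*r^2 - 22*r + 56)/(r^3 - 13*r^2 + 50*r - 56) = (r + 4)/(r - 4)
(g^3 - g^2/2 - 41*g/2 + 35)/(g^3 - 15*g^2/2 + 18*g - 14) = (g + 5)/(g - 2)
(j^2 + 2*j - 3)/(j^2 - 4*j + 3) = (j + 3)/(j - 3)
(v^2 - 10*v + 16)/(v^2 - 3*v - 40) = (v - 2)/(v + 5)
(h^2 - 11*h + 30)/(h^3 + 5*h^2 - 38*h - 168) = (h - 5)/(h^2 + 11*h + 28)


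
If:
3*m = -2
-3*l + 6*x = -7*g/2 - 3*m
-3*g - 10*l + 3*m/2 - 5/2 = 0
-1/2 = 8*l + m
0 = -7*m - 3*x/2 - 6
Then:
No Solution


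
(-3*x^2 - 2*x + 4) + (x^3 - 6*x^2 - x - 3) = x^3 - 9*x^2 - 3*x + 1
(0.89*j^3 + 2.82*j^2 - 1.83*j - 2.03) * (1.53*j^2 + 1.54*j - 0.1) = 1.3617*j^5 + 5.6852*j^4 + 1.4539*j^3 - 6.2061*j^2 - 2.9432*j + 0.203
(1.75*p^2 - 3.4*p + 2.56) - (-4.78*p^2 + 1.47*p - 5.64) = 6.53*p^2 - 4.87*p + 8.2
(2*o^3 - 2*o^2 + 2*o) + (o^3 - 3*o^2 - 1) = 3*o^3 - 5*o^2 + 2*o - 1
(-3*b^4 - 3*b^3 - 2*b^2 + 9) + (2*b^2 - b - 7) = -3*b^4 - 3*b^3 - b + 2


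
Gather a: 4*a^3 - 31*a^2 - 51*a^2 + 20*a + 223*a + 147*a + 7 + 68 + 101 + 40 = 4*a^3 - 82*a^2 + 390*a + 216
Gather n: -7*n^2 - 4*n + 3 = -7*n^2 - 4*n + 3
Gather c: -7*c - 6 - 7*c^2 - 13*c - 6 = -7*c^2 - 20*c - 12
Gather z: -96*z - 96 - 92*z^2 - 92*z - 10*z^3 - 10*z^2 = -10*z^3 - 102*z^2 - 188*z - 96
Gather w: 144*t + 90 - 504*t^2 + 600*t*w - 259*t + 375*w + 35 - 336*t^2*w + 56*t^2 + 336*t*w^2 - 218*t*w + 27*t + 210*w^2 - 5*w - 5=-448*t^2 - 88*t + w^2*(336*t + 210) + w*(-336*t^2 + 382*t + 370) + 120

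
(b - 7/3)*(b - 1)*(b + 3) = b^3 - b^2/3 - 23*b/3 + 7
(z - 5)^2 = z^2 - 10*z + 25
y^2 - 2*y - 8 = (y - 4)*(y + 2)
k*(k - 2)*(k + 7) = k^3 + 5*k^2 - 14*k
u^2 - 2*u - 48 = (u - 8)*(u + 6)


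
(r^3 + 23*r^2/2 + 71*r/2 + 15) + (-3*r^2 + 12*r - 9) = r^3 + 17*r^2/2 + 95*r/2 + 6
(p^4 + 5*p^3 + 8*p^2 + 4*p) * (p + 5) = p^5 + 10*p^4 + 33*p^3 + 44*p^2 + 20*p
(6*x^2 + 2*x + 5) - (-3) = 6*x^2 + 2*x + 8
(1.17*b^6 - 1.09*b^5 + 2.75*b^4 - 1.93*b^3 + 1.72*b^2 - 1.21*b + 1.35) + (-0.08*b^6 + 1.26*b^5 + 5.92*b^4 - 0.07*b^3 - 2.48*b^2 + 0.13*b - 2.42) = 1.09*b^6 + 0.17*b^5 + 8.67*b^4 - 2.0*b^3 - 0.76*b^2 - 1.08*b - 1.07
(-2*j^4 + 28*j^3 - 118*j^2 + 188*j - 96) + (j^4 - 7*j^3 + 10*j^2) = -j^4 + 21*j^3 - 108*j^2 + 188*j - 96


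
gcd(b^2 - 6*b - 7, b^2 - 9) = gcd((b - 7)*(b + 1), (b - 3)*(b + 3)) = 1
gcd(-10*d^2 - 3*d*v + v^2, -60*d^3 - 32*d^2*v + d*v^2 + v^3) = 2*d + v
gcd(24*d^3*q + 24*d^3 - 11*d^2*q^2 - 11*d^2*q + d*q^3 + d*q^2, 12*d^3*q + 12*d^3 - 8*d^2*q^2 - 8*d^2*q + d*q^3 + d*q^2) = d*q + d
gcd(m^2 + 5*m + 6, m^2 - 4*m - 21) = m + 3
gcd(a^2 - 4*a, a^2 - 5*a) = a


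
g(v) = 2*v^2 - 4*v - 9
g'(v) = 4*v - 4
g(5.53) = 30.04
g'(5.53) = 18.12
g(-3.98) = 38.60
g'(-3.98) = -19.92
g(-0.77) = -4.73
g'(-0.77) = -7.08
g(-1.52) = 1.70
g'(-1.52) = -10.08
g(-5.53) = 74.28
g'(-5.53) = -26.12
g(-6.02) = 87.56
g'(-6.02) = -28.08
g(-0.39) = -7.14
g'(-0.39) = -5.56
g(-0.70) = -5.22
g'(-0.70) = -6.80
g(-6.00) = 87.00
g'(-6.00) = -28.00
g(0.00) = -9.00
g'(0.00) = -4.00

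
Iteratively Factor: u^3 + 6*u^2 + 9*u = (u + 3)*(u^2 + 3*u) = u*(u + 3)*(u + 3)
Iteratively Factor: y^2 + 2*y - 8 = (y - 2)*(y + 4)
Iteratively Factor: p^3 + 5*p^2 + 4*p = (p + 4)*(p^2 + p) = p*(p + 4)*(p + 1)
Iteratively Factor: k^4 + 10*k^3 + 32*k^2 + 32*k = (k + 2)*(k^3 + 8*k^2 + 16*k) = (k + 2)*(k + 4)*(k^2 + 4*k) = (k + 2)*(k + 4)^2*(k)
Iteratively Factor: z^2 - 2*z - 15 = (z - 5)*(z + 3)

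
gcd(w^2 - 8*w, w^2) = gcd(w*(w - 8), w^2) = w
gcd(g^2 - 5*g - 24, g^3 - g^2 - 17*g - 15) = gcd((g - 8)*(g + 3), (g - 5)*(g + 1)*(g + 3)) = g + 3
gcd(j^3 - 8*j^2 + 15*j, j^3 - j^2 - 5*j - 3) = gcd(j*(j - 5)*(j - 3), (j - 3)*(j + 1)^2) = j - 3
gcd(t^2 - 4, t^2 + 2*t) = t + 2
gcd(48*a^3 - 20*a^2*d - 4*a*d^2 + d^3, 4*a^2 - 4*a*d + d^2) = 2*a - d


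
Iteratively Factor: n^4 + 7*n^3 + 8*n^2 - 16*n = (n + 4)*(n^3 + 3*n^2 - 4*n) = (n - 1)*(n + 4)*(n^2 + 4*n) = (n - 1)*(n + 4)^2*(n)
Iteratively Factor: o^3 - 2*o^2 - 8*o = (o)*(o^2 - 2*o - 8) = o*(o + 2)*(o - 4)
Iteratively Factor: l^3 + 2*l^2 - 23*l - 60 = (l + 3)*(l^2 - l - 20) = (l + 3)*(l + 4)*(l - 5)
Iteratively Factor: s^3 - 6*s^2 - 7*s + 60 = (s - 5)*(s^2 - s - 12) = (s - 5)*(s - 4)*(s + 3)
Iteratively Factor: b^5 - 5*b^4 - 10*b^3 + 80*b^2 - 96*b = (b)*(b^4 - 5*b^3 - 10*b^2 + 80*b - 96) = b*(b - 3)*(b^3 - 2*b^2 - 16*b + 32) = b*(b - 4)*(b - 3)*(b^2 + 2*b - 8) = b*(b - 4)*(b - 3)*(b + 4)*(b - 2)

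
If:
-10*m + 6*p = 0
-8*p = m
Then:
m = 0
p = 0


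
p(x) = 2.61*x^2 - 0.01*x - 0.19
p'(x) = 5.22*x - 0.01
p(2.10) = 11.30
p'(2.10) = 10.95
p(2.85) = 20.98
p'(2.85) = 14.87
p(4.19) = 45.59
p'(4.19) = 21.86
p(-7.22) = 135.94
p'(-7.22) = -37.70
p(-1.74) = 7.73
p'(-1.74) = -9.09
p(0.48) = 0.41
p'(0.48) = 2.50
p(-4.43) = 51.08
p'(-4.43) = -23.13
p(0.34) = 0.11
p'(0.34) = 1.76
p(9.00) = 211.13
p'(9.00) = 46.97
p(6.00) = 93.71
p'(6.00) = 31.31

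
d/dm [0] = 0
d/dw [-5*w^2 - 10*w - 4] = -10*w - 10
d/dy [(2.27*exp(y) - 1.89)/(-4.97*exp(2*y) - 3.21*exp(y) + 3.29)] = (11.2819*exp(2*y) - 18.7866*exp(y) + 1.4014)*exp(y)/(24.7009*exp(4*y) + 31.9074*exp(3*y) - 22.3985*exp(2*y) - 21.1218*exp(y) + 10.8241)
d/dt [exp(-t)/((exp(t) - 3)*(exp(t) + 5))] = (-3*exp(2*t) - 4*exp(t) + 15)*exp(-t)/(exp(4*t) + 4*exp(3*t) - 26*exp(2*t) - 60*exp(t) + 225)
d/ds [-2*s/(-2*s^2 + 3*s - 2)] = 4*(1 - s^2)/(4*s^4 - 12*s^3 + 17*s^2 - 12*s + 4)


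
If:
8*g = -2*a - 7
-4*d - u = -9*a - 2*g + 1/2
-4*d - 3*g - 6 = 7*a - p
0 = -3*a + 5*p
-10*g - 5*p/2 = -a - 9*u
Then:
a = -755/5174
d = -26393/41392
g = -8677/10348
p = -453/5174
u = -9725/10348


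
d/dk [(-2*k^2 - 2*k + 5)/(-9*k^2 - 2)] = 2*(-9*k^2 + 49*k + 2)/(81*k^4 + 36*k^2 + 4)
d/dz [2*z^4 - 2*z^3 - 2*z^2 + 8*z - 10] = 8*z^3 - 6*z^2 - 4*z + 8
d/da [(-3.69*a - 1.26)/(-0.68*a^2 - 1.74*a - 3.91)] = (-2.5092*a^2 - 1.7136*a + 12.2355)/(0.4624*a^4 + 2.3664*a^3 + 8.3452*a^2 + 13.6068*a + 15.2881)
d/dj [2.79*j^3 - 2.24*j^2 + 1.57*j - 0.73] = 8.37*j^2 - 4.48*j + 1.57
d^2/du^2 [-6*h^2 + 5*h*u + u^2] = 2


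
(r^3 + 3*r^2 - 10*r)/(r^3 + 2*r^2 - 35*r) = (r^2 + 3*r - 10)/(r^2 + 2*r - 35)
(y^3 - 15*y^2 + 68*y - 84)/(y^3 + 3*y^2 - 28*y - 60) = (y^3 - 15*y^2 + 68*y - 84)/(y^3 + 3*y^2 - 28*y - 60)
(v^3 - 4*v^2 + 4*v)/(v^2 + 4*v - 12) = v*(v - 2)/(v + 6)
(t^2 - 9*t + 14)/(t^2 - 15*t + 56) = (t - 2)/(t - 8)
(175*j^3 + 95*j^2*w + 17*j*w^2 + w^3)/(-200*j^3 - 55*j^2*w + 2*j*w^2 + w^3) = (7*j + w)/(-8*j + w)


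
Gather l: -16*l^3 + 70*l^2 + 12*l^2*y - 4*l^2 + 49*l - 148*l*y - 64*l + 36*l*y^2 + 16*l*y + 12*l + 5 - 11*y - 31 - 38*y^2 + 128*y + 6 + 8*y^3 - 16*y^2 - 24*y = -16*l^3 + l^2*(12*y + 66) + l*(36*y^2 - 132*y - 3) + 8*y^3 - 54*y^2 + 93*y - 20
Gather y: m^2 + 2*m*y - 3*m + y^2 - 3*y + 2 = m^2 - 3*m + y^2 + y*(2*m - 3) + 2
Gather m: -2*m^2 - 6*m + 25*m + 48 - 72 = -2*m^2 + 19*m - 24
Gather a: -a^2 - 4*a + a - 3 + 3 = -a^2 - 3*a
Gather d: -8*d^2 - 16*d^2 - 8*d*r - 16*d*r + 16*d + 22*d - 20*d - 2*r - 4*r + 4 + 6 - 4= -24*d^2 + d*(18 - 24*r) - 6*r + 6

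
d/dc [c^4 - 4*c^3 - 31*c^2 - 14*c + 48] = 4*c^3 - 12*c^2 - 62*c - 14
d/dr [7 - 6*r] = -6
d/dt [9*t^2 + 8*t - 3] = 18*t + 8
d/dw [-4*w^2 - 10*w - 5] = -8*w - 10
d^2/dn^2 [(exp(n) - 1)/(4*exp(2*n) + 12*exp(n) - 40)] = (exp(4*n) - 7*exp(3*n) + 51*exp(2*n) - 19*exp(n) + 70)*exp(n)/(4*(exp(6*n) + 9*exp(5*n) - 3*exp(4*n) - 153*exp(3*n) + 30*exp(2*n) + 900*exp(n) - 1000))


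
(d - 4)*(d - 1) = d^2 - 5*d + 4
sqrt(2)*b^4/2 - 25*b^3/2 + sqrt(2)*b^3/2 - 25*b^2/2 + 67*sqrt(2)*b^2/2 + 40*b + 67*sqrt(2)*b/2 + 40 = (b - 8*sqrt(2))*(b - 5*sqrt(2))*(b + sqrt(2)/2)*(sqrt(2)*b/2 + sqrt(2)/2)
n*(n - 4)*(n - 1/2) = n^3 - 9*n^2/2 + 2*n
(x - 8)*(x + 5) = x^2 - 3*x - 40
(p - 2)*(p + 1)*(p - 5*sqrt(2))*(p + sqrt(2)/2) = p^4 - 9*sqrt(2)*p^3/2 - p^3 - 7*p^2 + 9*sqrt(2)*p^2/2 + 5*p + 9*sqrt(2)*p + 10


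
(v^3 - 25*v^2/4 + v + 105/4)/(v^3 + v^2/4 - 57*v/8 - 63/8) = 2*(v - 5)/(2*v + 3)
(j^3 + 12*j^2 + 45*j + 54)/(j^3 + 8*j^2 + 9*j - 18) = (j + 3)/(j - 1)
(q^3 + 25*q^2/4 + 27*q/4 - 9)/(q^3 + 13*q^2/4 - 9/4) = (q + 4)/(q + 1)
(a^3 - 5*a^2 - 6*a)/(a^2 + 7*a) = (a^2 - 5*a - 6)/(a + 7)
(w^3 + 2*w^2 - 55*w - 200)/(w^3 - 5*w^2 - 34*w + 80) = (w + 5)/(w - 2)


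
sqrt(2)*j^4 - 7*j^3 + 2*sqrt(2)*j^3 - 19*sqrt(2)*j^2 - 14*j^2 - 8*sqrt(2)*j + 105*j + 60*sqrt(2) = (j - 3)*(j + 5)*(j - 4*sqrt(2))*(sqrt(2)*j + 1)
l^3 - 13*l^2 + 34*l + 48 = (l - 8)*(l - 6)*(l + 1)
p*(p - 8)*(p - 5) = p^3 - 13*p^2 + 40*p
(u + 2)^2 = u^2 + 4*u + 4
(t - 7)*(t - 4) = t^2 - 11*t + 28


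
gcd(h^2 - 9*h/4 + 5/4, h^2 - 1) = h - 1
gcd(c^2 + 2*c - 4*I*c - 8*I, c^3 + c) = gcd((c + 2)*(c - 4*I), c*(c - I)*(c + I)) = 1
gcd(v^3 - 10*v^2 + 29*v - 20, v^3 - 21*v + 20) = v^2 - 5*v + 4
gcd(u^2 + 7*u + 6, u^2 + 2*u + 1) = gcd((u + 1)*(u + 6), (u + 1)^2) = u + 1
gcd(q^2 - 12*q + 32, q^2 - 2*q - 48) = q - 8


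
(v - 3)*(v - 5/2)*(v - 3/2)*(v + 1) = v^4 - 6*v^3 + 35*v^2/4 + 9*v/2 - 45/4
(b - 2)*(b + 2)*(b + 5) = b^3 + 5*b^2 - 4*b - 20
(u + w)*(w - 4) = u*w - 4*u + w^2 - 4*w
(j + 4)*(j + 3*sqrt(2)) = j^2 + 4*j + 3*sqrt(2)*j + 12*sqrt(2)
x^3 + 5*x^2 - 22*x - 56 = (x - 4)*(x + 2)*(x + 7)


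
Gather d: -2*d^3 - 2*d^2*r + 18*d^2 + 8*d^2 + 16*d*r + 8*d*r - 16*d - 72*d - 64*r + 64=-2*d^3 + d^2*(26 - 2*r) + d*(24*r - 88) - 64*r + 64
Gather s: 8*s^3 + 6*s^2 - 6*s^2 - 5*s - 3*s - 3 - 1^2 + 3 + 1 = 8*s^3 - 8*s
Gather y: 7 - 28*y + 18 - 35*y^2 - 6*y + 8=-35*y^2 - 34*y + 33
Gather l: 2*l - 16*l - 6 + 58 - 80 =-14*l - 28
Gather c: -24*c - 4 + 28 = 24 - 24*c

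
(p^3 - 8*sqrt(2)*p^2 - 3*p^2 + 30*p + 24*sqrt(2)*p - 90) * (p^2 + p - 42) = p^5 - 8*sqrt(2)*p^4 - 2*p^4 - 15*p^3 + 16*sqrt(2)*p^3 + 66*p^2 + 360*sqrt(2)*p^2 - 1008*sqrt(2)*p - 1350*p + 3780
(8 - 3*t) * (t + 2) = -3*t^2 + 2*t + 16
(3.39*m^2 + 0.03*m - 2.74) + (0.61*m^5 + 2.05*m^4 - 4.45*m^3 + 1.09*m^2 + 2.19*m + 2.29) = 0.61*m^5 + 2.05*m^4 - 4.45*m^3 + 4.48*m^2 + 2.22*m - 0.45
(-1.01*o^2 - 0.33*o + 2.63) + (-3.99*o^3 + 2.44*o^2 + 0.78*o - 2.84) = -3.99*o^3 + 1.43*o^2 + 0.45*o - 0.21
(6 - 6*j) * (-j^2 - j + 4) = 6*j^3 - 30*j + 24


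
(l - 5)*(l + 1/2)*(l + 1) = l^3 - 7*l^2/2 - 7*l - 5/2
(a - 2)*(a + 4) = a^2 + 2*a - 8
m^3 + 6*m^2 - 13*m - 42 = (m - 3)*(m + 2)*(m + 7)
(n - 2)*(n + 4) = n^2 + 2*n - 8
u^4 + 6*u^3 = u^3*(u + 6)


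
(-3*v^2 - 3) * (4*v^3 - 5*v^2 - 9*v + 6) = -12*v^5 + 15*v^4 + 15*v^3 - 3*v^2 + 27*v - 18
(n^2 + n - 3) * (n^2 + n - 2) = n^4 + 2*n^3 - 4*n^2 - 5*n + 6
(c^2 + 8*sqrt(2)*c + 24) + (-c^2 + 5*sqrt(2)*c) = 13*sqrt(2)*c + 24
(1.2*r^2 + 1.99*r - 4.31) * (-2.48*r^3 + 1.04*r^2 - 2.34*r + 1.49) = -2.976*r^5 - 3.6872*r^4 + 9.9504*r^3 - 7.351*r^2 + 13.0505*r - 6.4219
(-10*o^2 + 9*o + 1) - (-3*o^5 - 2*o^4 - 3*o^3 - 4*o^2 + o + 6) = 3*o^5 + 2*o^4 + 3*o^3 - 6*o^2 + 8*o - 5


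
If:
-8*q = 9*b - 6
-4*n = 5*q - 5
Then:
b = 2/3 - 8*q/9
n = 5/4 - 5*q/4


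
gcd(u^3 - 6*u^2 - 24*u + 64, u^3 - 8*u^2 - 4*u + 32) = u^2 - 10*u + 16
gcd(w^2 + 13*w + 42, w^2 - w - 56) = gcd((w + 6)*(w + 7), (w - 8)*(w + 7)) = w + 7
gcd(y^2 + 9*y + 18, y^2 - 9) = y + 3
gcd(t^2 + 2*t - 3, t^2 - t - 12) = t + 3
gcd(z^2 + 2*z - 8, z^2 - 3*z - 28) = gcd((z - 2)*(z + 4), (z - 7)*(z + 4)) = z + 4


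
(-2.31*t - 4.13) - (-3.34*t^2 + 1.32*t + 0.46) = 3.34*t^2 - 3.63*t - 4.59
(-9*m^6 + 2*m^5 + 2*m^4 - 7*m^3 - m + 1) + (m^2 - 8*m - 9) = -9*m^6 + 2*m^5 + 2*m^4 - 7*m^3 + m^2 - 9*m - 8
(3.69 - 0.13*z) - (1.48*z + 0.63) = 3.06 - 1.61*z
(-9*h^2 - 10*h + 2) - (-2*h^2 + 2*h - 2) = -7*h^2 - 12*h + 4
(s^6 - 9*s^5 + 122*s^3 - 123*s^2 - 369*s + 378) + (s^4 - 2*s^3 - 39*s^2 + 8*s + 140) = s^6 - 9*s^5 + s^4 + 120*s^3 - 162*s^2 - 361*s + 518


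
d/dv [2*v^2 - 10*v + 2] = 4*v - 10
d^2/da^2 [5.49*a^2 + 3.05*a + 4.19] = 10.9800000000000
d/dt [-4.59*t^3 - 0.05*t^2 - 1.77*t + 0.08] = -13.77*t^2 - 0.1*t - 1.77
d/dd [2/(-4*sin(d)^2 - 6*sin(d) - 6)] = (4*sin(d) + 3)*cos(d)/(3*sin(d) - cos(2*d) + 4)^2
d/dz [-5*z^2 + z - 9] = 1 - 10*z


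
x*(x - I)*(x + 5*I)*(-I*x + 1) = -I*x^4 + 5*x^3 - I*x^2 + 5*x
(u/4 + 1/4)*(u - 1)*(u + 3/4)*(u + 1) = u^4/4 + 7*u^3/16 - u^2/16 - 7*u/16 - 3/16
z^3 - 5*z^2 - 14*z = z*(z - 7)*(z + 2)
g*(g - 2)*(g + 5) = g^3 + 3*g^2 - 10*g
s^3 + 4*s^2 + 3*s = s*(s + 1)*(s + 3)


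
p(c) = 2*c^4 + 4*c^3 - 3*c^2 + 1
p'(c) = 8*c^3 + 12*c^2 - 6*c = 2*c*(4*c^2 + 6*c - 3)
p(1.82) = 37.12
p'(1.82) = 77.06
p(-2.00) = -11.00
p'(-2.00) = -4.00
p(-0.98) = -3.80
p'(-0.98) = 9.88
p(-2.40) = -5.22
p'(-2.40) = -27.07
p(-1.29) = -7.04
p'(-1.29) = 10.54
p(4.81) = 1447.29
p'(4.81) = 1139.05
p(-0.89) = -2.94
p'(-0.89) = 9.21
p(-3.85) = 167.68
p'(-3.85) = -255.56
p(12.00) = 47953.00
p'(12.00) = 15480.00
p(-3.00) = 28.00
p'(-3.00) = -90.00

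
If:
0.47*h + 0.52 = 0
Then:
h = -1.11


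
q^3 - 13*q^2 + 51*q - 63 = (q - 7)*(q - 3)^2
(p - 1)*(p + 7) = p^2 + 6*p - 7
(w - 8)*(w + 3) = w^2 - 5*w - 24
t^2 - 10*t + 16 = (t - 8)*(t - 2)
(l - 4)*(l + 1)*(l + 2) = l^3 - l^2 - 10*l - 8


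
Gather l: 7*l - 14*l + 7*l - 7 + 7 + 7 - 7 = 0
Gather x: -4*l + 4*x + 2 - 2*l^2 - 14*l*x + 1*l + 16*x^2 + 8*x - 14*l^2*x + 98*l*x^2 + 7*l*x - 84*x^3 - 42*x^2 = -2*l^2 - 3*l - 84*x^3 + x^2*(98*l - 26) + x*(-14*l^2 - 7*l + 12) + 2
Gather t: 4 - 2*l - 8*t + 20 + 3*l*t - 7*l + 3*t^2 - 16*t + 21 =-9*l + 3*t^2 + t*(3*l - 24) + 45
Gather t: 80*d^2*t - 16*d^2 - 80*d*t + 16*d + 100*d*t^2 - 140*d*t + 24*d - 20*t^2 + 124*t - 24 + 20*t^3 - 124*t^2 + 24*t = -16*d^2 + 40*d + 20*t^3 + t^2*(100*d - 144) + t*(80*d^2 - 220*d + 148) - 24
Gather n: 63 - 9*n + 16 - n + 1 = 80 - 10*n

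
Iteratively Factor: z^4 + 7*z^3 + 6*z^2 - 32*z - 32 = (z - 2)*(z^3 + 9*z^2 + 24*z + 16) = (z - 2)*(z + 1)*(z^2 + 8*z + 16) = (z - 2)*(z + 1)*(z + 4)*(z + 4)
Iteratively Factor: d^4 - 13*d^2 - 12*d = (d + 3)*(d^3 - 3*d^2 - 4*d) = (d - 4)*(d + 3)*(d^2 + d) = (d - 4)*(d + 1)*(d + 3)*(d)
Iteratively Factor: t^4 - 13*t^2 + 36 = (t + 3)*(t^3 - 3*t^2 - 4*t + 12) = (t + 2)*(t + 3)*(t^2 - 5*t + 6) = (t - 3)*(t + 2)*(t + 3)*(t - 2)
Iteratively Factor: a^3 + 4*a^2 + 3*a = (a)*(a^2 + 4*a + 3) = a*(a + 1)*(a + 3)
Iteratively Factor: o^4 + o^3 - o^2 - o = (o)*(o^3 + o^2 - o - 1) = o*(o + 1)*(o^2 - 1) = o*(o - 1)*(o + 1)*(o + 1)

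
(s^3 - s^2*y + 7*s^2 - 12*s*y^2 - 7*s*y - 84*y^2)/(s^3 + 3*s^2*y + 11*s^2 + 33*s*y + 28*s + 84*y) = (s - 4*y)/(s + 4)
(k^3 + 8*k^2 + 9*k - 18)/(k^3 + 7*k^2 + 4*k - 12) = (k + 3)/(k + 2)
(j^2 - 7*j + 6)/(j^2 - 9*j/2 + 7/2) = 2*(j - 6)/(2*j - 7)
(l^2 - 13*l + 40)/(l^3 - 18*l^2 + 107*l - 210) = (l - 8)/(l^2 - 13*l + 42)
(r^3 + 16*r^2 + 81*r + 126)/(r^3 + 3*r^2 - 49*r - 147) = (r + 6)/(r - 7)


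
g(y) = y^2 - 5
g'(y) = 2*y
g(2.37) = 0.62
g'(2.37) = 4.74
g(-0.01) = -5.00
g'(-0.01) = -0.02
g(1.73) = -2.01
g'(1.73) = 3.46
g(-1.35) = -3.18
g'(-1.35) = -2.70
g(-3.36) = 6.29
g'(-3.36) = -6.72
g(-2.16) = -0.33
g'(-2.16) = -4.32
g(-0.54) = -4.71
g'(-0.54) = -1.08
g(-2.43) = 0.90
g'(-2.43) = -4.86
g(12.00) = 139.00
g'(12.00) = 24.00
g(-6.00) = 31.00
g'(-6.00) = -12.00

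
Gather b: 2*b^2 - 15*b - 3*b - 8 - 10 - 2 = 2*b^2 - 18*b - 20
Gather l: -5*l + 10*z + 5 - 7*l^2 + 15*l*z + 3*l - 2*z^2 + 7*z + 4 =-7*l^2 + l*(15*z - 2) - 2*z^2 + 17*z + 9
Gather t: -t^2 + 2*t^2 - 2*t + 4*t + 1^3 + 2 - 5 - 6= t^2 + 2*t - 8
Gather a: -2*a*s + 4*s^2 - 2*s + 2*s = -2*a*s + 4*s^2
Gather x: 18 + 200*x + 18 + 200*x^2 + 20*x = 200*x^2 + 220*x + 36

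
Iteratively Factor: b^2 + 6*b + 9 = (b + 3)*(b + 3)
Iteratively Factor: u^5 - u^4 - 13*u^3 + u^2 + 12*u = (u - 1)*(u^4 - 13*u^2 - 12*u) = (u - 4)*(u - 1)*(u^3 + 4*u^2 + 3*u) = u*(u - 4)*(u - 1)*(u^2 + 4*u + 3) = u*(u - 4)*(u - 1)*(u + 3)*(u + 1)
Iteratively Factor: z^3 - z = (z + 1)*(z^2 - z) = z*(z + 1)*(z - 1)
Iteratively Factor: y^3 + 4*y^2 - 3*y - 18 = (y + 3)*(y^2 + y - 6) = (y + 3)^2*(y - 2)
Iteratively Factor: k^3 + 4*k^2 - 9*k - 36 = (k + 4)*(k^2 - 9) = (k + 3)*(k + 4)*(k - 3)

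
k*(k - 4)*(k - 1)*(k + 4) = k^4 - k^3 - 16*k^2 + 16*k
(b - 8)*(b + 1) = b^2 - 7*b - 8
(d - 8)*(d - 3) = d^2 - 11*d + 24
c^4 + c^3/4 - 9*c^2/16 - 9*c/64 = c*(c - 3/4)*(c + 1/4)*(c + 3/4)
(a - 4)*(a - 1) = a^2 - 5*a + 4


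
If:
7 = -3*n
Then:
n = -7/3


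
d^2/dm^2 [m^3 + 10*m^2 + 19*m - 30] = 6*m + 20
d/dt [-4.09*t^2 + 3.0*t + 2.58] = 3.0 - 8.18*t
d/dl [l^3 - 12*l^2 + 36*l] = 3*l^2 - 24*l + 36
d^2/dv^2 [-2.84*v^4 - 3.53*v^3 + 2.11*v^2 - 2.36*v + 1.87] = -34.08*v^2 - 21.18*v + 4.22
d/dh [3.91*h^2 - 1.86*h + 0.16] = 7.82*h - 1.86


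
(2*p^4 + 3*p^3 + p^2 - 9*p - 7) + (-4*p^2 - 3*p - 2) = 2*p^4 + 3*p^3 - 3*p^2 - 12*p - 9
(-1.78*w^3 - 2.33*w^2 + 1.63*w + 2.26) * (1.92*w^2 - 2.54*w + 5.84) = -3.4176*w^5 + 0.0476000000000001*w^4 - 1.3474*w^3 - 13.4082*w^2 + 3.7788*w + 13.1984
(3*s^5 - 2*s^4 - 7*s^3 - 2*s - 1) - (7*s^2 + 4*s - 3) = 3*s^5 - 2*s^4 - 7*s^3 - 7*s^2 - 6*s + 2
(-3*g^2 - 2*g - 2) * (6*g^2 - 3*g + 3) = -18*g^4 - 3*g^3 - 15*g^2 - 6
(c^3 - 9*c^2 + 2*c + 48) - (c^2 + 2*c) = c^3 - 10*c^2 + 48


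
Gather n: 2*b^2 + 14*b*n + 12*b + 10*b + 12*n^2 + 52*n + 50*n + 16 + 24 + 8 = 2*b^2 + 22*b + 12*n^2 + n*(14*b + 102) + 48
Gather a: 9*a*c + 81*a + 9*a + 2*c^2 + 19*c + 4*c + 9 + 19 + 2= a*(9*c + 90) + 2*c^2 + 23*c + 30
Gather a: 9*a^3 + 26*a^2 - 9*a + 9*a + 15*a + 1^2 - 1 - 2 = 9*a^3 + 26*a^2 + 15*a - 2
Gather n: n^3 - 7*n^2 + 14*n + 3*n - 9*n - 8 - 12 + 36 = n^3 - 7*n^2 + 8*n + 16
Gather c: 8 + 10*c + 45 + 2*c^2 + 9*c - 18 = 2*c^2 + 19*c + 35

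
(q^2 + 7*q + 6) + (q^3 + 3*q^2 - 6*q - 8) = q^3 + 4*q^2 + q - 2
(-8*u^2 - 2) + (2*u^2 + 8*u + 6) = -6*u^2 + 8*u + 4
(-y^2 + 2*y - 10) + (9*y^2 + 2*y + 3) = 8*y^2 + 4*y - 7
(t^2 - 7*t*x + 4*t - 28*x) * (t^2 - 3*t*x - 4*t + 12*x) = t^4 - 10*t^3*x + 21*t^2*x^2 - 16*t^2 + 160*t*x - 336*x^2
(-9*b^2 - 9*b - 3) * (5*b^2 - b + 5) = -45*b^4 - 36*b^3 - 51*b^2 - 42*b - 15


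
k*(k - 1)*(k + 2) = k^3 + k^2 - 2*k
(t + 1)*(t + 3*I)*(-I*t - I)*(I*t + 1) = t^4 + 2*t^3 + 2*I*t^3 + 4*t^2 + 4*I*t^2 + 6*t + 2*I*t + 3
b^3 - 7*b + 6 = (b - 2)*(b - 1)*(b + 3)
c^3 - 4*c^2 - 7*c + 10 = (c - 5)*(c - 1)*(c + 2)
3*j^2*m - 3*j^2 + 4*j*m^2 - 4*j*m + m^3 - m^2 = (j + m)*(3*j + m)*(m - 1)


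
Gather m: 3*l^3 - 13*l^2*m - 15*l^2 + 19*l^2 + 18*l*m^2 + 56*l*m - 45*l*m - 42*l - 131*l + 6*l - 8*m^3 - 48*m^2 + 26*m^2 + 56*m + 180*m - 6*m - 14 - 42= 3*l^3 + 4*l^2 - 167*l - 8*m^3 + m^2*(18*l - 22) + m*(-13*l^2 + 11*l + 230) - 56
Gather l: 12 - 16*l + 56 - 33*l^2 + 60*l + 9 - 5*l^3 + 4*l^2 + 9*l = -5*l^3 - 29*l^2 + 53*l + 77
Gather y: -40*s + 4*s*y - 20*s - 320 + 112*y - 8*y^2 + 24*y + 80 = -60*s - 8*y^2 + y*(4*s + 136) - 240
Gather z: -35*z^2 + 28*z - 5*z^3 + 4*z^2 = -5*z^3 - 31*z^2 + 28*z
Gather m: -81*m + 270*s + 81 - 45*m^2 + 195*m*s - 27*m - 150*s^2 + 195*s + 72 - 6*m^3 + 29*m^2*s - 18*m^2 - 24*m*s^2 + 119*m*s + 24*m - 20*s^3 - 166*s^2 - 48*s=-6*m^3 + m^2*(29*s - 63) + m*(-24*s^2 + 314*s - 84) - 20*s^3 - 316*s^2 + 417*s + 153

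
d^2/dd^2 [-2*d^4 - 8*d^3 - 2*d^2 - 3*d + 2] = -24*d^2 - 48*d - 4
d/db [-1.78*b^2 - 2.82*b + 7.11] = -3.56*b - 2.82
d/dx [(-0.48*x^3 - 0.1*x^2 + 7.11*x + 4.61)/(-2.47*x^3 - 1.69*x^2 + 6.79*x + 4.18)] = (0.5642*x^4 + 28.605*x^3 + 39.4778*x^2 + 14.7458*x - 1.5821)/(6.1009*x^6 + 8.3486*x^5 - 30.6865*x^4 - 43.5994*x^3 + 31.9757*x^2 + 56.7644*x + 17.4724)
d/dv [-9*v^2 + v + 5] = 1 - 18*v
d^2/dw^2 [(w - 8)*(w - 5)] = 2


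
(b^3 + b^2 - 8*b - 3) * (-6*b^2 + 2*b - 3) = -6*b^5 - 4*b^4 + 47*b^3 - b^2 + 18*b + 9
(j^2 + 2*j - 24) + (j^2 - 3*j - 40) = 2*j^2 - j - 64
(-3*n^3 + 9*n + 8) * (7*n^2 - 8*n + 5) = -21*n^5 + 24*n^4 + 48*n^3 - 16*n^2 - 19*n + 40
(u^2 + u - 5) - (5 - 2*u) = u^2 + 3*u - 10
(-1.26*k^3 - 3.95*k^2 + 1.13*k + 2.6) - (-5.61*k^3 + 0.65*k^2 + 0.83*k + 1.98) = 4.35*k^3 - 4.6*k^2 + 0.3*k + 0.62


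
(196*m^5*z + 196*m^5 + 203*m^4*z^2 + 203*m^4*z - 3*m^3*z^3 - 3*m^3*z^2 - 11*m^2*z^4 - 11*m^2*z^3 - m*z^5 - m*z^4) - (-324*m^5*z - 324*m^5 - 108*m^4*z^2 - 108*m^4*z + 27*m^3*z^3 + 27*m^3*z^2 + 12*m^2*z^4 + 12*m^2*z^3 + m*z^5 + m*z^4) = 520*m^5*z + 520*m^5 + 311*m^4*z^2 + 311*m^4*z - 30*m^3*z^3 - 30*m^3*z^2 - 23*m^2*z^4 - 23*m^2*z^3 - 2*m*z^5 - 2*m*z^4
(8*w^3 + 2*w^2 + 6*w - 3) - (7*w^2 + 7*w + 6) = 8*w^3 - 5*w^2 - w - 9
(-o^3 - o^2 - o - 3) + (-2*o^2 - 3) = -o^3 - 3*o^2 - o - 6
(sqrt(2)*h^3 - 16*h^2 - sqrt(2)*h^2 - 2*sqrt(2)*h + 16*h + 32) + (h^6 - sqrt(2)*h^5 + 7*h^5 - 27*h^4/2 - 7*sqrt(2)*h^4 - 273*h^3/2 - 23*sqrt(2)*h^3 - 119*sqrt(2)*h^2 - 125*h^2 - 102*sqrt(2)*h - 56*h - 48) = h^6 - sqrt(2)*h^5 + 7*h^5 - 27*h^4/2 - 7*sqrt(2)*h^4 - 273*h^3/2 - 22*sqrt(2)*h^3 - 120*sqrt(2)*h^2 - 141*h^2 - 104*sqrt(2)*h - 40*h - 16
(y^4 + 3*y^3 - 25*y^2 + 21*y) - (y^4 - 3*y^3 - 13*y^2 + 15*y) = 6*y^3 - 12*y^2 + 6*y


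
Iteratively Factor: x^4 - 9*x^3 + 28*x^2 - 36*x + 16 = (x - 2)*(x^3 - 7*x^2 + 14*x - 8) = (x - 2)^2*(x^2 - 5*x + 4) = (x - 4)*(x - 2)^2*(x - 1)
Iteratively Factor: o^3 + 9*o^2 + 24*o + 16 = (o + 4)*(o^2 + 5*o + 4) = (o + 1)*(o + 4)*(o + 4)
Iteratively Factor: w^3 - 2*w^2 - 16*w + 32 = (w - 4)*(w^2 + 2*w - 8) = (w - 4)*(w + 4)*(w - 2)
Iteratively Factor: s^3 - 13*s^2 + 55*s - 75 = (s - 5)*(s^2 - 8*s + 15) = (s - 5)*(s - 3)*(s - 5)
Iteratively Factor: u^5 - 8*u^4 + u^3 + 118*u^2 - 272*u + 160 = (u + 4)*(u^4 - 12*u^3 + 49*u^2 - 78*u + 40) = (u - 4)*(u + 4)*(u^3 - 8*u^2 + 17*u - 10) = (u - 4)*(u - 2)*(u + 4)*(u^2 - 6*u + 5) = (u - 4)*(u - 2)*(u - 1)*(u + 4)*(u - 5)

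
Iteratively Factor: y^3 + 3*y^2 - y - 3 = (y + 1)*(y^2 + 2*y - 3) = (y - 1)*(y + 1)*(y + 3)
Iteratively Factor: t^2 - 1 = (t + 1)*(t - 1)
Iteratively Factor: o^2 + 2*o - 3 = (o + 3)*(o - 1)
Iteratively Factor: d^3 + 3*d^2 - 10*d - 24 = (d + 2)*(d^2 + d - 12) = (d - 3)*(d + 2)*(d + 4)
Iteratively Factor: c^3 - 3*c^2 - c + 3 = (c - 3)*(c^2 - 1) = (c - 3)*(c - 1)*(c + 1)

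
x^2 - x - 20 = (x - 5)*(x + 4)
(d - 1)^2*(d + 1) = d^3 - d^2 - d + 1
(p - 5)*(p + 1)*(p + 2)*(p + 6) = p^4 + 4*p^3 - 25*p^2 - 88*p - 60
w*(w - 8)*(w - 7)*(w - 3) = w^4 - 18*w^3 + 101*w^2 - 168*w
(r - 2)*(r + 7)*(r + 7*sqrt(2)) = r^3 + 5*r^2 + 7*sqrt(2)*r^2 - 14*r + 35*sqrt(2)*r - 98*sqrt(2)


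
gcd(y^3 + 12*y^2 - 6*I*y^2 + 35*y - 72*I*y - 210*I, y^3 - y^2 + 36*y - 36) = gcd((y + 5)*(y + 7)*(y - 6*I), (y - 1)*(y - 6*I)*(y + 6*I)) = y - 6*I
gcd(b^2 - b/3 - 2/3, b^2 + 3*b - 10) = 1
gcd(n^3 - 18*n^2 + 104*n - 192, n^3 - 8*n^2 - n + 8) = n - 8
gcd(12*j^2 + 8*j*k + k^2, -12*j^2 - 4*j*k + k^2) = 2*j + k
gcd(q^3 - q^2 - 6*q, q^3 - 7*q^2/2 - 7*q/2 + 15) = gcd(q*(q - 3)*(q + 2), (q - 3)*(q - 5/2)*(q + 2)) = q^2 - q - 6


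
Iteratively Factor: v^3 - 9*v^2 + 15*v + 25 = (v + 1)*(v^2 - 10*v + 25) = (v - 5)*(v + 1)*(v - 5)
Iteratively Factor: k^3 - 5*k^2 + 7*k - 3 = (k - 1)*(k^2 - 4*k + 3) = (k - 1)^2*(k - 3)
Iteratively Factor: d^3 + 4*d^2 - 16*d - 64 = (d + 4)*(d^2 - 16) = (d - 4)*(d + 4)*(d + 4)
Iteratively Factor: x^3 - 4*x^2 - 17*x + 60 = (x - 5)*(x^2 + x - 12) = (x - 5)*(x + 4)*(x - 3)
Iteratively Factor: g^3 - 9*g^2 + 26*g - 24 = (g - 4)*(g^2 - 5*g + 6) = (g - 4)*(g - 2)*(g - 3)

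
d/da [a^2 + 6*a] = 2*a + 6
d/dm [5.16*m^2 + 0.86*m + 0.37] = 10.32*m + 0.86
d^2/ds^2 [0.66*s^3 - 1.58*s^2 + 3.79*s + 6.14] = 3.96*s - 3.16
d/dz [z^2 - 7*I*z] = 2*z - 7*I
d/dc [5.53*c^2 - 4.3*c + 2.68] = 11.06*c - 4.3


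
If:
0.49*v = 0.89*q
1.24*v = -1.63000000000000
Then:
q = -0.72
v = -1.31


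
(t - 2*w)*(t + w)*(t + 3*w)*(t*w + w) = t^4*w + 2*t^3*w^2 + t^3*w - 5*t^2*w^3 + 2*t^2*w^2 - 6*t*w^4 - 5*t*w^3 - 6*w^4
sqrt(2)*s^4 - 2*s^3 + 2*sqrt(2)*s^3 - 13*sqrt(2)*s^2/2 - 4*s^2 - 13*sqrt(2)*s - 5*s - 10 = (s + 2)*(s - 5*sqrt(2)/2)*(s + sqrt(2))*(sqrt(2)*s + 1)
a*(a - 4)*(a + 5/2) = a^3 - 3*a^2/2 - 10*a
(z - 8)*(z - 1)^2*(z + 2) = z^4 - 8*z^3 - 3*z^2 + 26*z - 16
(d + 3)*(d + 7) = d^2 + 10*d + 21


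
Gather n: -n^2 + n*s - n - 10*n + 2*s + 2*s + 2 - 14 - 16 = -n^2 + n*(s - 11) + 4*s - 28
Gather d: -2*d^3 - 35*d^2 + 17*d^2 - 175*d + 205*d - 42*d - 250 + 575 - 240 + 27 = -2*d^3 - 18*d^2 - 12*d + 112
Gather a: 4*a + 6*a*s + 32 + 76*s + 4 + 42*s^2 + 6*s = a*(6*s + 4) + 42*s^2 + 82*s + 36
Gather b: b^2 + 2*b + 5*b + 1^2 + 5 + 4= b^2 + 7*b + 10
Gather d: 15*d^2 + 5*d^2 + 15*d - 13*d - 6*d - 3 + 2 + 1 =20*d^2 - 4*d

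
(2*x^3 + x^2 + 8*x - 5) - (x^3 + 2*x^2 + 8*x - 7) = x^3 - x^2 + 2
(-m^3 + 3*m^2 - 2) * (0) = 0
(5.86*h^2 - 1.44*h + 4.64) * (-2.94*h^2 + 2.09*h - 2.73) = -17.2284*h^4 + 16.481*h^3 - 32.649*h^2 + 13.6288*h - 12.6672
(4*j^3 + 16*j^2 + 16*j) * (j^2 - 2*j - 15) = 4*j^5 + 8*j^4 - 76*j^3 - 272*j^2 - 240*j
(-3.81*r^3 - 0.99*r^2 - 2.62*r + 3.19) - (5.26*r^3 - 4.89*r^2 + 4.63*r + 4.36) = -9.07*r^3 + 3.9*r^2 - 7.25*r - 1.17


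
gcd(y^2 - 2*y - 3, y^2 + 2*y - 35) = 1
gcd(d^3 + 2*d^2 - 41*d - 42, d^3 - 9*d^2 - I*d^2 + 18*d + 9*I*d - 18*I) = d - 6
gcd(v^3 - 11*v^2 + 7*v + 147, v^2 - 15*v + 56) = v - 7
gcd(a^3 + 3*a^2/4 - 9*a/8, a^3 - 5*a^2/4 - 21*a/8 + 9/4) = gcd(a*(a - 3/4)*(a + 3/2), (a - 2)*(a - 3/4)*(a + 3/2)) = a^2 + 3*a/4 - 9/8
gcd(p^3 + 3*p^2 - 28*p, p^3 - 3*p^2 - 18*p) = p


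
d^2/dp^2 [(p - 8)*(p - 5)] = 2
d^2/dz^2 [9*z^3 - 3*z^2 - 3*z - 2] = 54*z - 6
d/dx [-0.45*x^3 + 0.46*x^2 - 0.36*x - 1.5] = -1.35*x^2 + 0.92*x - 0.36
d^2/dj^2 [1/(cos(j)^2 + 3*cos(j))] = (-(1 - cos(2*j))^2 + 45*cos(j)/4 - 11*cos(2*j)/2 - 9*cos(3*j)/4 + 33/2)/((cos(j) + 3)^3*cos(j)^3)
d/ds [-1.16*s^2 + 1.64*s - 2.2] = 1.64 - 2.32*s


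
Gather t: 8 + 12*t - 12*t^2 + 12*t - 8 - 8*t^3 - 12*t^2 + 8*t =-8*t^3 - 24*t^2 + 32*t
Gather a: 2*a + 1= 2*a + 1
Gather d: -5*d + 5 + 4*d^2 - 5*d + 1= 4*d^2 - 10*d + 6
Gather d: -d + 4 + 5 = 9 - d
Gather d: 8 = 8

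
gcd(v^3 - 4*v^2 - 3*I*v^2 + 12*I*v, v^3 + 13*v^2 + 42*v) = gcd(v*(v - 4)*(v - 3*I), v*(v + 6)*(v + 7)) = v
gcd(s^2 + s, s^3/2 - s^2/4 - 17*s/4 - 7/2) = s + 1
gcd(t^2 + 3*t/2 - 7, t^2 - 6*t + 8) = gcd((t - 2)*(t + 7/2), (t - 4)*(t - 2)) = t - 2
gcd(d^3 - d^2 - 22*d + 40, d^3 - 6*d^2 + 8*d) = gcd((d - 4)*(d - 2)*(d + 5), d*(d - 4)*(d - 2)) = d^2 - 6*d + 8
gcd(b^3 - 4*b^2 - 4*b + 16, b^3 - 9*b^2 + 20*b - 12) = b - 2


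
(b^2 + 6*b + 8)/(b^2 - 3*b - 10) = (b + 4)/(b - 5)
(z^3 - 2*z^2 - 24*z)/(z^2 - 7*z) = (z^2 - 2*z - 24)/(z - 7)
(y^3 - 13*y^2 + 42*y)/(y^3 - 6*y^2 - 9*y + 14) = y*(y - 6)/(y^2 + y - 2)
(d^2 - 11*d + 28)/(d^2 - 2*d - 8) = (d - 7)/(d + 2)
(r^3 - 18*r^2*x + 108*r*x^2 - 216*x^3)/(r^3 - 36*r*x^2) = (r^2 - 12*r*x + 36*x^2)/(r*(r + 6*x))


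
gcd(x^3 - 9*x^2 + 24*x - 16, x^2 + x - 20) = x - 4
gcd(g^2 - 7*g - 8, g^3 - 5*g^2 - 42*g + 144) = g - 8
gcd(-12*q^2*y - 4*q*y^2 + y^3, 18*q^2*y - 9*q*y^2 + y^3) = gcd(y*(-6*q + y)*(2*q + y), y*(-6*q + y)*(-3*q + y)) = -6*q*y + y^2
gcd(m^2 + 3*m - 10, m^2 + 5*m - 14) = m - 2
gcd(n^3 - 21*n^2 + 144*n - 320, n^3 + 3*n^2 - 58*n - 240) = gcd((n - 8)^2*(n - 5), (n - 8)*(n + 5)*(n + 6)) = n - 8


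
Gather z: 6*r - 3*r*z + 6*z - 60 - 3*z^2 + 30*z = 6*r - 3*z^2 + z*(36 - 3*r) - 60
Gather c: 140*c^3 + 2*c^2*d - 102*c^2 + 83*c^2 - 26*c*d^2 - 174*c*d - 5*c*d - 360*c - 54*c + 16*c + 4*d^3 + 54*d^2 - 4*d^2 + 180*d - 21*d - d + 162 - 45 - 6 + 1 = 140*c^3 + c^2*(2*d - 19) + c*(-26*d^2 - 179*d - 398) + 4*d^3 + 50*d^2 + 158*d + 112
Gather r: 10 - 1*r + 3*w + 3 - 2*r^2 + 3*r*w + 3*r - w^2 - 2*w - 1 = -2*r^2 + r*(3*w + 2) - w^2 + w + 12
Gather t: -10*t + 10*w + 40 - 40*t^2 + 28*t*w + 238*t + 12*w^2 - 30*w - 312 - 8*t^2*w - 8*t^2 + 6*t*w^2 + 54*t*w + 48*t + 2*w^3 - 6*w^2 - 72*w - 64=t^2*(-8*w - 48) + t*(6*w^2 + 82*w + 276) + 2*w^3 + 6*w^2 - 92*w - 336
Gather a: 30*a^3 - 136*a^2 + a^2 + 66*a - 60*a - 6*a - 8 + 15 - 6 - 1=30*a^3 - 135*a^2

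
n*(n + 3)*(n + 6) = n^3 + 9*n^2 + 18*n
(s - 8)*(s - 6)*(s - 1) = s^3 - 15*s^2 + 62*s - 48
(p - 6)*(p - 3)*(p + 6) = p^3 - 3*p^2 - 36*p + 108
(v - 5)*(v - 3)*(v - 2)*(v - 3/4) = v^4 - 43*v^3/4 + 77*v^2/2 - 213*v/4 + 45/2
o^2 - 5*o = o*(o - 5)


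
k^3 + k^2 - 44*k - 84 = (k - 7)*(k + 2)*(k + 6)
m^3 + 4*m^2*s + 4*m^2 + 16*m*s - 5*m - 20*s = (m - 1)*(m + 5)*(m + 4*s)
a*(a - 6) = a^2 - 6*a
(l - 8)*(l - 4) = l^2 - 12*l + 32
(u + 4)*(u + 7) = u^2 + 11*u + 28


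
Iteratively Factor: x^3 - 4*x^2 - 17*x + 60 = (x - 5)*(x^2 + x - 12) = (x - 5)*(x + 4)*(x - 3)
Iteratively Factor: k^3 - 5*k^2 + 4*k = (k)*(k^2 - 5*k + 4) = k*(k - 1)*(k - 4)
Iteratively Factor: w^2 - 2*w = (w - 2)*(w)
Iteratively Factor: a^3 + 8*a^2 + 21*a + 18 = (a + 3)*(a^2 + 5*a + 6) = (a + 3)^2*(a + 2)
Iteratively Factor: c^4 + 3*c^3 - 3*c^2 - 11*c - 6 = (c - 2)*(c^3 + 5*c^2 + 7*c + 3) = (c - 2)*(c + 1)*(c^2 + 4*c + 3) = (c - 2)*(c + 1)^2*(c + 3)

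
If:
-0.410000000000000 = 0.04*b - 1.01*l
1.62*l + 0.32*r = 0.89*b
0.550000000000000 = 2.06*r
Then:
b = 0.90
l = 0.44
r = 0.27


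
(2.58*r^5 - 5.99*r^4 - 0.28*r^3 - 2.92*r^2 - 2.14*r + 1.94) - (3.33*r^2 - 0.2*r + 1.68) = 2.58*r^5 - 5.99*r^4 - 0.28*r^3 - 6.25*r^2 - 1.94*r + 0.26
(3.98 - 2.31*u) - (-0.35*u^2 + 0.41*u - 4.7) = 0.35*u^2 - 2.72*u + 8.68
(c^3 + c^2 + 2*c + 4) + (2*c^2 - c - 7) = c^3 + 3*c^2 + c - 3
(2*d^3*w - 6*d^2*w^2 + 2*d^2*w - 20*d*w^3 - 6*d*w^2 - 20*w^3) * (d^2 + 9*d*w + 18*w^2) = 2*d^5*w + 12*d^4*w^2 + 2*d^4*w - 38*d^3*w^3 + 12*d^3*w^2 - 288*d^2*w^4 - 38*d^2*w^3 - 360*d*w^5 - 288*d*w^4 - 360*w^5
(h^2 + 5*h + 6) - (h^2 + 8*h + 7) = -3*h - 1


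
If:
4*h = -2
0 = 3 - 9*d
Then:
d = 1/3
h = -1/2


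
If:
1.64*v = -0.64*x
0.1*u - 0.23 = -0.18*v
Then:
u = 0.702439024390244*x + 2.3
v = -0.390243902439024*x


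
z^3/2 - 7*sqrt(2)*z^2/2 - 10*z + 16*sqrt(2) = (z/2 + sqrt(2))*(z - 8*sqrt(2))*(z - sqrt(2))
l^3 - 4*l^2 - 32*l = l*(l - 8)*(l + 4)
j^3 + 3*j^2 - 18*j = j*(j - 3)*(j + 6)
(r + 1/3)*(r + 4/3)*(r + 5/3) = r^3 + 10*r^2/3 + 29*r/9 + 20/27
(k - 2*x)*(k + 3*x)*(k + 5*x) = k^3 + 6*k^2*x - k*x^2 - 30*x^3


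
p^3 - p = p*(p - 1)*(p + 1)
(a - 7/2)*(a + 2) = a^2 - 3*a/2 - 7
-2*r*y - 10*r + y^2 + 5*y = (-2*r + y)*(y + 5)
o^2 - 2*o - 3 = (o - 3)*(o + 1)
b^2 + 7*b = b*(b + 7)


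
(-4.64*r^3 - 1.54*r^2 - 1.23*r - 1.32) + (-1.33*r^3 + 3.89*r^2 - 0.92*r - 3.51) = -5.97*r^3 + 2.35*r^2 - 2.15*r - 4.83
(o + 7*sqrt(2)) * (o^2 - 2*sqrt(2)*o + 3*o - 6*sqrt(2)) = o^3 + 3*o^2 + 5*sqrt(2)*o^2 - 28*o + 15*sqrt(2)*o - 84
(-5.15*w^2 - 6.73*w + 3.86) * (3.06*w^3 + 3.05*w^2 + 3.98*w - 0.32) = -15.759*w^5 - 36.3013*w^4 - 29.2119*w^3 - 13.3644*w^2 + 17.5164*w - 1.2352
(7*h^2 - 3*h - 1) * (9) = 63*h^2 - 27*h - 9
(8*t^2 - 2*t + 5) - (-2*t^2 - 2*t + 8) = 10*t^2 - 3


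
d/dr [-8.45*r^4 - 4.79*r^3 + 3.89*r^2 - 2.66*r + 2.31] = -33.8*r^3 - 14.37*r^2 + 7.78*r - 2.66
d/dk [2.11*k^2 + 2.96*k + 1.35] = 4.22*k + 2.96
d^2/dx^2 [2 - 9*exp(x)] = -9*exp(x)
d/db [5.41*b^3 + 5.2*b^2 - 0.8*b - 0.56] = 16.23*b^2 + 10.4*b - 0.8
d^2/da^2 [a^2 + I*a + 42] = 2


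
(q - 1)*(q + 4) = q^2 + 3*q - 4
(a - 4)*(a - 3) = a^2 - 7*a + 12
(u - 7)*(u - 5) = u^2 - 12*u + 35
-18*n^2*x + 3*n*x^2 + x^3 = x*(-3*n + x)*(6*n + x)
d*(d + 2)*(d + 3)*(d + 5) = d^4 + 10*d^3 + 31*d^2 + 30*d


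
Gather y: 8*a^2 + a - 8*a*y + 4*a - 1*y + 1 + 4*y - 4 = 8*a^2 + 5*a + y*(3 - 8*a) - 3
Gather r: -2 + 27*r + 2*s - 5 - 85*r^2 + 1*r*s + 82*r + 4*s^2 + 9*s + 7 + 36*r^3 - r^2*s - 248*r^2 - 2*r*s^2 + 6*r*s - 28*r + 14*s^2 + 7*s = 36*r^3 + r^2*(-s - 333) + r*(-2*s^2 + 7*s + 81) + 18*s^2 + 18*s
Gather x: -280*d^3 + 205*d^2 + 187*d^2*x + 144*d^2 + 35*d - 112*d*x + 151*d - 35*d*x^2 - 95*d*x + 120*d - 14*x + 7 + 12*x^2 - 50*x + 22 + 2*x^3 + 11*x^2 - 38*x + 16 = -280*d^3 + 349*d^2 + 306*d + 2*x^3 + x^2*(23 - 35*d) + x*(187*d^2 - 207*d - 102) + 45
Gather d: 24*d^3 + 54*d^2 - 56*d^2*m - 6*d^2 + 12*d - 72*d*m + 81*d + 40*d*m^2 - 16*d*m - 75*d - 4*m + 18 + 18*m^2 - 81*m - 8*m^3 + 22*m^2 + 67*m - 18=24*d^3 + d^2*(48 - 56*m) + d*(40*m^2 - 88*m + 18) - 8*m^3 + 40*m^2 - 18*m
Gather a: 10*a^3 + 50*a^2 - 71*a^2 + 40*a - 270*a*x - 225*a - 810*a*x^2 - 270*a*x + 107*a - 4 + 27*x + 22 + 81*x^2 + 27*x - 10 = 10*a^3 - 21*a^2 + a*(-810*x^2 - 540*x - 78) + 81*x^2 + 54*x + 8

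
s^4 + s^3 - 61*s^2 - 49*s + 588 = (s - 7)*(s - 3)*(s + 4)*(s + 7)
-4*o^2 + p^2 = (-2*o + p)*(2*o + p)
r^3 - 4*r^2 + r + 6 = (r - 3)*(r - 2)*(r + 1)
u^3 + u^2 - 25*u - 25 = (u - 5)*(u + 1)*(u + 5)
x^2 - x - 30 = (x - 6)*(x + 5)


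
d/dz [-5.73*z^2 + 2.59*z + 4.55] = 2.59 - 11.46*z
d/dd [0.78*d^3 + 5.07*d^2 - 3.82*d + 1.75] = 2.34*d^2 + 10.14*d - 3.82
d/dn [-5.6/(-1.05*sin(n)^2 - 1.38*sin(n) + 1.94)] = -(11.76*sin(n) + 7.728)*cos(n)/(1.05*sin(n)^2 + 1.38*sin(n) - 1.94)^2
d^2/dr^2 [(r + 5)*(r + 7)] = 2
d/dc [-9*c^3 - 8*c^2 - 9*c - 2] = -27*c^2 - 16*c - 9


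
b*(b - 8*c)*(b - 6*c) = b^3 - 14*b^2*c + 48*b*c^2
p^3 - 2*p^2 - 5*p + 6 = (p - 3)*(p - 1)*(p + 2)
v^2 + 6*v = v*(v + 6)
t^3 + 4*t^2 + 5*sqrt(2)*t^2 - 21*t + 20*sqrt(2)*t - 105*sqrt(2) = (t - 3)*(t + 7)*(t + 5*sqrt(2))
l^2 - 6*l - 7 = (l - 7)*(l + 1)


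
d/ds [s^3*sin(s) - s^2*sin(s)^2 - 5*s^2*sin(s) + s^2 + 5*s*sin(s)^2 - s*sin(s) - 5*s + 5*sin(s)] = s^3*cos(s) + 3*s^2*sin(s) - s^2*sin(2*s) - 5*s^2*cos(s) - 10*s*sin(s) + 5*s*sin(2*s) - s*cos(s) + s*cos(2*s) + s - sin(s) + 5*cos(s) - 5*cos(2*s)/2 - 5/2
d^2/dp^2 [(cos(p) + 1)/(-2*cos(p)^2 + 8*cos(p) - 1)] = (-36*sin(p)^4*cos(p) - 32*sin(p)^4 + 104*sin(p)^2 - 64*cos(p) + 9*cos(3*p) + 2*cos(5*p) + 68)/(2*sin(p)^2 + 8*cos(p) - 3)^3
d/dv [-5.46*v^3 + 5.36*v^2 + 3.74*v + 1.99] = -16.38*v^2 + 10.72*v + 3.74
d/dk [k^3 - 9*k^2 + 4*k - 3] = 3*k^2 - 18*k + 4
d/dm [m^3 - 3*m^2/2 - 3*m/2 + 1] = 3*m^2 - 3*m - 3/2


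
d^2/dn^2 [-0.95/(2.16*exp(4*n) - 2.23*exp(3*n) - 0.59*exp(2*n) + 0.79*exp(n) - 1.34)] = (0.95*(8.64*exp(3*n) - 6.69*exp(2*n) - 1.18*exp(n) + 0.79)*(17.28*exp(3*n) - 13.38*exp(2*n) - 2.36*exp(n) + 1.58)*exp(n) + (32.832*exp(3*n) - 19.0665*exp(2*n) - 2.242*exp(n) + 0.7505)*(-2.16*exp(4*n) + 2.23*exp(3*n) + 0.59*exp(2*n) - 0.79*exp(n) + 1.34))*exp(n)/(-2.16*exp(4*n) + 2.23*exp(3*n) + 0.59*exp(2*n) - 0.79*exp(n) + 1.34)^3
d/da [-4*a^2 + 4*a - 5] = 4 - 8*a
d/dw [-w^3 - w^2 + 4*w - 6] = -3*w^2 - 2*w + 4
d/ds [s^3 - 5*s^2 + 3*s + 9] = 3*s^2 - 10*s + 3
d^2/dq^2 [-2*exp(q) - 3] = -2*exp(q)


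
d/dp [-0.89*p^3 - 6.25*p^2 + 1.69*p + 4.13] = -2.67*p^2 - 12.5*p + 1.69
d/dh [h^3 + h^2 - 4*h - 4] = 3*h^2 + 2*h - 4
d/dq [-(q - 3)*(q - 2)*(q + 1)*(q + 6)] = -4*q^3 - 6*q^2 + 46*q - 12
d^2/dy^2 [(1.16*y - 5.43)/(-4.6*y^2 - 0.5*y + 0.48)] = (-(1.16*y - 5.43)*(9.2*y + 0.5)*(18.4*y + 1.0) + (32.016*y - 48.796)*(4.6*y^2 + 0.5*y - 0.48))/(4.6*y^2 + 0.5*y - 0.48)^3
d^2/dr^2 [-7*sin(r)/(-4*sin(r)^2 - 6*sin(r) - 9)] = 7*(-16*sin(r)^5 + 24*sin(r)^4 + 248*sin(r)^3 + 54*sin(r)^2 - 297*sin(r) - 108)/(4*sin(r)^2 + 6*sin(r) + 9)^3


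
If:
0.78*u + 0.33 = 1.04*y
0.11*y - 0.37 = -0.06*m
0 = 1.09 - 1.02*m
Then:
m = 1.07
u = 3.28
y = 2.78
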